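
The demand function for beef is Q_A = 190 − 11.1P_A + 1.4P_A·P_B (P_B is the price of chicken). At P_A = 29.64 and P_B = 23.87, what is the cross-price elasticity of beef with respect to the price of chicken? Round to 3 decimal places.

1.163

At P_A = 29.64 and P_B = 23.87: Q_A = 851.506.
∂Q_A/∂P_B = 1.4P_A = 1.4(29.64) = 41.4960.
ε = (∂Q_A/∂P_B)(P_B/Q_A) = 41.4960 × (23.87/851.506) ≈ 1.163.
ε > 0: substitutes.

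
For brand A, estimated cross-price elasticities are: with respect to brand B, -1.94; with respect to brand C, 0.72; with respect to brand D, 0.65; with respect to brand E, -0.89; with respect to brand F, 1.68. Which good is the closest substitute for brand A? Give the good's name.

brand F

Substitutes have ε > 0. Among the positive values, 1.68 (brand F) is largest.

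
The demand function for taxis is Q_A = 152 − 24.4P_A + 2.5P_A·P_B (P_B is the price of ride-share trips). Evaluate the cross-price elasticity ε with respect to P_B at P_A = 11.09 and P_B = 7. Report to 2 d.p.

2.57

At P_A = 11.09 and P_B = 7: Q_A = 75.479.
∂Q_A/∂P_B = 2.5P_A = 2.5(11.09) = 27.7250.
ε = (∂Q_A/∂P_B)(P_B/Q_A) = 27.7250 × (7/75.479) ≈ 2.57.
ε > 0: substitutes.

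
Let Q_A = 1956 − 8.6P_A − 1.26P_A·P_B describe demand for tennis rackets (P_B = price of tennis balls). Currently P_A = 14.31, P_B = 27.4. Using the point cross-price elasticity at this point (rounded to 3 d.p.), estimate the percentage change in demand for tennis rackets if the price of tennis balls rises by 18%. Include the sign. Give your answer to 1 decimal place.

At P_A = 14.31, P_B = 27.4: Q_A = 1338.896.
∂Q_A/∂P_B = -1.26P_A = -18.0306.
ε = (∂Q_A/∂P_B)(P_B/Q_A) = -18.0306 × 27.4/1338.896 ≈ -0.369.
%ΔQ_A ≈ ε × %ΔP_B = -0.369 × (18%) = -6.6%.

-6.6%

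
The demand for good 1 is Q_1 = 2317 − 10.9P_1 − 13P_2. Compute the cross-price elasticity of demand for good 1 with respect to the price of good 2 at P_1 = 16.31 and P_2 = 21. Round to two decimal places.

-0.15

At P_1 = 16.31 and P_2 = 21: Q_1 = 1866.221.
∂Q_1/∂P_2 = -13.
ε = (∂Q_1/∂P_2)(P_2/Q_1) = -13 × (21/1866.221) ≈ -0.15.
Since ε < 0, good 1 and good 2 are complements.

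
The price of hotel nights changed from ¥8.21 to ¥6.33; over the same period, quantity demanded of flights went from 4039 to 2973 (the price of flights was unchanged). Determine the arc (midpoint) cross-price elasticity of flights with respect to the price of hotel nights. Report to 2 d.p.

ΔQ_A = 2973 − 4039 = -1066; ΔP_B = 6.33 − 8.21 = -1.88.
Midpoints: Q̄_A = 3506.0, P̄_B = 7.27.
ε = (ΔQ_A/Q̄_A)/(ΔP_B/P̄_B) = (-1066/3506.0)/(-1.88/7.27) ≈ 1.18.
ε > 0: flights and hotel nights are substitutes.

1.18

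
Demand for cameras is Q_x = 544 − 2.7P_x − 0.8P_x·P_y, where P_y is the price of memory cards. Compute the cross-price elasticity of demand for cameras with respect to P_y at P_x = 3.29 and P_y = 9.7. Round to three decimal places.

-0.050

At P_x = 3.29 and P_y = 9.7: Q_x = 509.587.
∂Q_x/∂P_y = -0.8P_x = -0.8(3.29) = -2.6320.
ε = (∂Q_x/∂P_y)(P_y/Q_x) = -2.6320 × (9.7/509.587) ≈ -0.050.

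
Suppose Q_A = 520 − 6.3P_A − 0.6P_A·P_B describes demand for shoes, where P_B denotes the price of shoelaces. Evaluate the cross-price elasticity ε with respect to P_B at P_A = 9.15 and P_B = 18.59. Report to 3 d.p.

At P_A = 9.15 and P_B = 18.59: Q_A = 360.296.
∂Q_A/∂P_B = -0.6P_A = -0.6(9.15) = -5.4900.
ε = (∂Q_A/∂P_B)(P_B/Q_A) = -5.4900 × (18.59/360.296) ≈ -0.283.

-0.283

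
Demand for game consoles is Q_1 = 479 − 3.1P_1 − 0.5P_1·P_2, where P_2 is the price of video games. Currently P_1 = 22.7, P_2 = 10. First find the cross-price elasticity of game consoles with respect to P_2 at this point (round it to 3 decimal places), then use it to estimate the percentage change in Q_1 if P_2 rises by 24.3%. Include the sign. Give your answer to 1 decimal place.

-9.4%

At P_1 = 22.7, P_2 = 10: Q_1 = 295.13.
∂Q_1/∂P_2 = -0.5P_1 = -11.3500.
ε = (∂Q_1/∂P_2)(P_2/Q_1) = -11.3500 × 10/295.13 ≈ -0.385.
%ΔQ_1 ≈ ε × %ΔP_2 = -0.385 × (24.3%) = -9.4%.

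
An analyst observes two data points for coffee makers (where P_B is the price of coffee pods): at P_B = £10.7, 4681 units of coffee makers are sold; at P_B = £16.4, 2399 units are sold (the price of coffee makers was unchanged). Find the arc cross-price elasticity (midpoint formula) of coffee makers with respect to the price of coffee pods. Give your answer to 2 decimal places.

-1.53

ΔQ_A = 2399 − 4681 = -2282; ΔP_B = 16.4 − 10.7 = 5.7.
Midpoints: Q̄_A = 3540.0, P̄_B = 13.55.
ε = (ΔQ_A/Q̄_A)/(ΔP_B/P̄_B) = (-2282/3540.0)/(5.7/13.55) ≈ -1.53.
ε < 0: coffee makers and coffee pods are complements.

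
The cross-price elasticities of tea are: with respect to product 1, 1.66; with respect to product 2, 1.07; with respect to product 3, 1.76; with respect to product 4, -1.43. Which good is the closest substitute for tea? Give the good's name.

product 3

Substitutes have ε > 0. Among the positive values, 1.76 (product 3) is largest.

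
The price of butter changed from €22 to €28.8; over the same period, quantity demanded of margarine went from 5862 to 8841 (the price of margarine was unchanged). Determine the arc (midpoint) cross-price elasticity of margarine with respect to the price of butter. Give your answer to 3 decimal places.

ΔQ_A = 8841 − 5862 = 2979; ΔP_B = 28.8 − 22 = 6.8.
Midpoints: Q̄_A = 7351.5, P̄_B = 25.40.
ε = (ΔQ_A/Q̄_A)/(ΔP_B/P̄_B) = (2979/7351.5)/(6.8/25.40) ≈ 1.514.

1.514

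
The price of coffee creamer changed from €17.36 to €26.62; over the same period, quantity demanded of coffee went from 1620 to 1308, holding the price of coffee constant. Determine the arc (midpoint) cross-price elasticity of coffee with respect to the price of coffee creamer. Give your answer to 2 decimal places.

ΔQ_A = 1308 − 1620 = -312; ΔP_B = 26.62 − 17.36 = 9.26.
Midpoints: Q̄_A = 1464.0, P̄_B = 21.99.
ε = (ΔQ_A/Q̄_A)/(ΔP_B/P̄_B) = (-312/1464.0)/(9.26/21.99) ≈ -0.51.

-0.51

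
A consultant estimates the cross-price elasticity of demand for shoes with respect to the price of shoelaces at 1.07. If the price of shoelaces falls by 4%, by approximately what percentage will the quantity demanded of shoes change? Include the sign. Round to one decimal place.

-4.3%

%ΔQ ≈ ε × %ΔP of shoelaces = 1.07 × (-4%) = -4.3%.
Demand for shoes falls by about 4.3%.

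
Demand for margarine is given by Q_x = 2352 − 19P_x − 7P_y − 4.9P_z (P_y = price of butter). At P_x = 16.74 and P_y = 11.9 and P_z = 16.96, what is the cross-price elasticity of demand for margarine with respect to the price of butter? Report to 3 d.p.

-0.045

At P_x = 16.74 and P_y = 11.9 and P_z = 16.96: Q_x = 1867.536.
∂Q_x/∂P_y = -7.
ε = (∂Q_x/∂P_y)(P_y/Q_x) = -7 × (11.9/1867.536) ≈ -0.045.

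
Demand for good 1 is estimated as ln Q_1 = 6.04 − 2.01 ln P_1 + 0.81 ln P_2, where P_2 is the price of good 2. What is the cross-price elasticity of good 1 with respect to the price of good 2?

0.81

In a log-linear (constant-elasticity) demand function, the coefficient on ln P_2 is the cross-price elasticity.
ε = 0.81. Positive, so good 1 and good 2 are substitutes.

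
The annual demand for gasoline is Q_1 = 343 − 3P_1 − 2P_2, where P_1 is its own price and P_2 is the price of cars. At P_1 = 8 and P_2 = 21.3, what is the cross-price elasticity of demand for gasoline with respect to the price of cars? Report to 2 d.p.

-0.15

At P_1 = 8 and P_2 = 21.3: Q_1 = 276.4.
∂Q_1/∂P_2 = -2.
ε = (∂Q_1/∂P_2)(P_2/Q_1) = -2 × (21.3/276.4) ≈ -0.15.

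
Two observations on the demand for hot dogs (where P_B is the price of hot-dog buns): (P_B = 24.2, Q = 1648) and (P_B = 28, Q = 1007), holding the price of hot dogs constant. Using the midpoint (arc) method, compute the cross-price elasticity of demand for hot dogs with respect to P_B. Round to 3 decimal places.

-3.317

ΔQ_A = 1007 − 1648 = -641; ΔP_B = 28 − 24.2 = 3.8.
Midpoints: Q̄_A = 1327.5, P̄_B = 26.10.
ε = (ΔQ_A/Q̄_A)/(ΔP_B/P̄_B) = (-641/1327.5)/(3.8/26.10) ≈ -3.317.
ε < 0: hot dogs and hot-dog buns are complements.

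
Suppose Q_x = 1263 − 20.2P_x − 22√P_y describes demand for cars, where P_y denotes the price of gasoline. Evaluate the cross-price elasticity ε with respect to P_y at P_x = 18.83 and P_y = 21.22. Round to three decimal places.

-0.065

At P_x = 18.83 and P_y = 21.22: Q_x = 781.291.
∂Q_x/∂P_y = -22/(2√P_y) = -22/(2√21.22) = -2.3879.
ε = (∂Q_x/∂P_y)(P_y/Q_x) = -2.3879 × (21.22/781.291) ≈ -0.065.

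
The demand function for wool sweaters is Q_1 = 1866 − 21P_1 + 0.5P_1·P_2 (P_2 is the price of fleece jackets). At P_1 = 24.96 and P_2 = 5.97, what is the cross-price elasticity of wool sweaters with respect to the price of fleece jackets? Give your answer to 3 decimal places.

At P_1 = 24.96 and P_2 = 5.97: Q_1 = 1416.346.
∂Q_1/∂P_2 = 0.5P_1 = 0.5(24.96) = 12.4800.
ε = (∂Q_1/∂P_2)(P_2/Q_1) = 12.4800 × (5.97/1416.346) ≈ 0.053.

0.053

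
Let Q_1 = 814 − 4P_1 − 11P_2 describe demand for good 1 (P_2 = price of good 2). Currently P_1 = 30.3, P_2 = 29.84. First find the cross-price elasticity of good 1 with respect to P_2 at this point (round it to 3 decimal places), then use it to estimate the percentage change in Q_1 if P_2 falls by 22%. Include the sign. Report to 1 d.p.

19.8%

At P_1 = 30.3, P_2 = 29.84: Q_1 = 364.56.
∂Q_1/∂P_2 = -11.
ε = (∂Q_1/∂P_2)(P_2/Q_1) = -11.0000 × 29.84/364.56 ≈ -0.900.
%ΔQ_1 ≈ ε × %ΔP_2 = -0.900 × (-22%) = 19.8%.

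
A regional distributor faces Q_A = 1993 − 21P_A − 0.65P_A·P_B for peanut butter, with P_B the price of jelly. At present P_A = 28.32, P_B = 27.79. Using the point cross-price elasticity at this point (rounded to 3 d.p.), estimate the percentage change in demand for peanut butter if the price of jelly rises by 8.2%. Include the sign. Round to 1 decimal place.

-4.7%

At P_A = 28.32, P_B = 27.79: Q_A = 886.722.
∂Q_A/∂P_B = -0.65P_A = -18.4080.
ε = (∂Q_A/∂P_B)(P_B/Q_A) = -18.4080 × 27.79/886.722 ≈ -0.577.
%ΔQ_A ≈ ε × %ΔP_B = -0.577 × (8.2%) = -4.7%.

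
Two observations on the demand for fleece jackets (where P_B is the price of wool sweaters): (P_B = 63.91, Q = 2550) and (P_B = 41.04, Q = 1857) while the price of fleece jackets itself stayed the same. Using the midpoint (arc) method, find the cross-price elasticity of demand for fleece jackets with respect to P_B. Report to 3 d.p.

ΔQ_A = 1857 − 2550 = -693; ΔP_B = 41.04 − 63.91 = -22.87.
Midpoints: Q̄_A = 2203.5, P̄_B = 52.47.
ε = (ΔQ_A/Q̄_A)/(ΔP_B/P̄_B) = (-693/2203.5)/(-22.87/52.47) ≈ 0.722.

0.722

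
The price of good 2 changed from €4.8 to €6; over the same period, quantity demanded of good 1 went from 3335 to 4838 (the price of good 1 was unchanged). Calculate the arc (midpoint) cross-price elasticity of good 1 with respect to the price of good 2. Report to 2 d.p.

ΔQ_1 = 4838 − 3335 = 1503; ΔP_2 = 6 − 4.8 = 1.2.
Midpoints: Q̄_1 = 4086.5, P̄_2 = 5.40.
ε = (ΔQ_1/Q̄_1)/(ΔP_2/P̄_2) = (1503/4086.5)/(1.2/5.40) ≈ 1.66.
ε > 0: good 1 and good 2 are substitutes.

1.66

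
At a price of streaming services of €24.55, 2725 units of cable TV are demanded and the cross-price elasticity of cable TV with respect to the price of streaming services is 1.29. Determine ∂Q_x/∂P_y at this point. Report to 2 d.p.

ε = (∂Q_x/∂P_y)·(P_y/Q_x) ⇒ ∂Q_x/∂P_y = ε·Q_x/P_y = 1.29 × 2725/24.55 ≈ 143.19.

143.19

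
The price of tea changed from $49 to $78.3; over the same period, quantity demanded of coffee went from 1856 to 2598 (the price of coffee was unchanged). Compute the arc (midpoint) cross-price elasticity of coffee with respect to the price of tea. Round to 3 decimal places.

0.724

ΔQ_A = 2598 − 1856 = 742; ΔP_B = 78.3 − 49 = 29.3.
Midpoints: Q̄_A = 2227.0, P̄_B = 63.65.
ε = (ΔQ_A/Q̄_A)/(ΔP_B/P̄_B) = (742/2227.0)/(29.3/63.65) ≈ 0.724.
ε > 0: coffee and tea are substitutes.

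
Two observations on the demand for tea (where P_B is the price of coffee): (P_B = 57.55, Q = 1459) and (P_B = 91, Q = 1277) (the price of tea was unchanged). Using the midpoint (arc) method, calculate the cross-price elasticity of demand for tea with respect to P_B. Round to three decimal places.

-0.295

ΔQ_A = 1277 − 1459 = -182; ΔP_B = 91 − 57.55 = 33.45.
Midpoints: Q̄_A = 1368.0, P̄_B = 74.28.
ε = (ΔQ_A/Q̄_A)/(ΔP_B/P̄_B) = (-182/1368.0)/(33.45/74.28) ≈ -0.295.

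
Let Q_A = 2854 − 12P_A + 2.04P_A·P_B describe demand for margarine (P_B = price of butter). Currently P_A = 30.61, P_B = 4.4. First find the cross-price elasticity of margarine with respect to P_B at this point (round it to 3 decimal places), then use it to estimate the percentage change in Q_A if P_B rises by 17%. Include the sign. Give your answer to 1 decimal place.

At P_A = 30.61, P_B = 4.4: Q_A = 2761.435.
∂Q_A/∂P_B = 2.04P_A = 62.4444.
ε = (∂Q_A/∂P_B)(P_B/Q_A) = 62.4444 × 4.4/2761.435 ≈ 0.099.
%ΔQ_A ≈ ε × %ΔP_B = 0.099 × (17%) = 1.7%.

1.7%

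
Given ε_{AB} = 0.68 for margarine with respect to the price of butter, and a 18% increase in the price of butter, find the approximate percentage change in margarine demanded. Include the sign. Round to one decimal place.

%ΔQ ≈ ε × %ΔP of butter = 0.68 × (18%) = 12.2%.

12.2%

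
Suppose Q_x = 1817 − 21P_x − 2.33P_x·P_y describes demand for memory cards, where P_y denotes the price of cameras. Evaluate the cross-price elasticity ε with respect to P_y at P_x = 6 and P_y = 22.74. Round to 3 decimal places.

At P_x = 6 and P_y = 22.74: Q_x = 1373.095.
∂Q_x/∂P_y = -2.33P_x = -2.33(6) = -13.9800.
ε = (∂Q_x/∂P_y)(P_y/Q_x) = -13.9800 × (22.74/1373.095) ≈ -0.232.
ε < 0: complements.

-0.232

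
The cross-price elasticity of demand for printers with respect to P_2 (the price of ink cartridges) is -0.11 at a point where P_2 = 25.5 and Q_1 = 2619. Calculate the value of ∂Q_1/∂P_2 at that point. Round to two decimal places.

ε = (∂Q_1/∂P_2)·(P_2/Q_1) ⇒ ∂Q_1/∂P_2 = ε·Q_1/P_2 = -0.11 × 2619/25.5 ≈ -11.30.

-11.30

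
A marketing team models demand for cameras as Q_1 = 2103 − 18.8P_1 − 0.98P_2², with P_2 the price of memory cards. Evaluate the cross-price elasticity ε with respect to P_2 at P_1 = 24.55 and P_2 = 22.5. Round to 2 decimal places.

At P_1 = 24.55 and P_2 = 22.5: Q_1 = 1145.335.
∂Q_1/∂P_2 = -1.96P_2 = -1.96(22.5) = -44.1000.
ε = (∂Q_1/∂P_2)(P_2/Q_1) = -44.1000 × (22.5/1145.335) ≈ -0.87.

-0.87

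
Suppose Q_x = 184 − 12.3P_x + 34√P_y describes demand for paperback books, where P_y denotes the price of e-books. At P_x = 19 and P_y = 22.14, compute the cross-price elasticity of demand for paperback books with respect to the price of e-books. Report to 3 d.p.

0.725

At P_x = 19 and P_y = 22.14: Q_x = 110.281.
∂Q_x/∂P_y = 34/(2√P_y) = 34/(2√22.14) = 3.6129.
ε = (∂Q_x/∂P_y)(P_y/Q_x) = 3.6129 × (22.14/110.281) ≈ 0.725.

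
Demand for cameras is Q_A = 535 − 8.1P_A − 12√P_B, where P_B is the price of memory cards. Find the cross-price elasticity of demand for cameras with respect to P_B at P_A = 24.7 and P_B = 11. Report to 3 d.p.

-0.067

At P_A = 24.7 and P_B = 11: Q_A = 295.131.
∂Q_A/∂P_B = -12/(2√P_B) = -12/(2√11) = -1.8091.
ε = (∂Q_A/∂P_B)(P_B/Q_A) = -1.8091 × (11/295.131) ≈ -0.067.
ε < 0: complements.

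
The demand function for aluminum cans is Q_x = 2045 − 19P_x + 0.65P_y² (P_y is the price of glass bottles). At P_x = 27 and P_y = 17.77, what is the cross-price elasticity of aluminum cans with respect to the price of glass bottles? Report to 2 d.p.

0.24

At P_x = 27 and P_y = 17.77: Q_x = 1737.252.
∂Q_x/∂P_y = 1.3P_y = 1.3(17.77) = 23.1010.
ε = (∂Q_x/∂P_y)(P_y/Q_x) = 23.1010 × (17.77/1737.252) ≈ 0.24.
ε > 0: substitutes.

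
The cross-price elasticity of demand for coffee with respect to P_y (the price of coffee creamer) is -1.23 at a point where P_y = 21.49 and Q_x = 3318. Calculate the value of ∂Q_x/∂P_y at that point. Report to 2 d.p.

ε = (∂Q_x/∂P_y)·(P_y/Q_x) ⇒ ∂Q_x/∂P_y = ε·Q_x/P_y = -1.23 × 3318/21.49 ≈ -189.91.

-189.91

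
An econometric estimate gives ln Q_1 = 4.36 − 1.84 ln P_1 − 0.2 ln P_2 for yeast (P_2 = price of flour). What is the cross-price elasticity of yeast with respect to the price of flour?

-0.20

In a log-linear (constant-elasticity) demand function, the coefficient on ln P_2 is the cross-price elasticity.
ε = -0.20. Negative, so yeast and flour are complements.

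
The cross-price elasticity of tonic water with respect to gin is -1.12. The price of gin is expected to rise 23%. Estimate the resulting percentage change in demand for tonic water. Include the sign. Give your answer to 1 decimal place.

-25.8%

%ΔQ ≈ ε × %ΔP of gin = -1.12 × (23%) = -25.8%.
Demand for tonic water falls by about 25.8%.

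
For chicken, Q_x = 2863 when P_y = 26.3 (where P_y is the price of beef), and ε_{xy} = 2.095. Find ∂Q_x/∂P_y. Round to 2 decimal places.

228.06

ε = (∂Q_x/∂P_y)·(P_y/Q_x) ⇒ ∂Q_x/∂P_y = ε·Q_x/P_y = 2.095 × 2863/26.3 ≈ 228.06.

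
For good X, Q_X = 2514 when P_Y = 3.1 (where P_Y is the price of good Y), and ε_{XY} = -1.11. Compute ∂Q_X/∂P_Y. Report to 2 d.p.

-900.17

ε = (∂Q_X/∂P_Y)·(P_Y/Q_X) ⇒ ∂Q_X/∂P_Y = ε·Q_X/P_Y = -1.11 × 2514/3.1 ≈ -900.17.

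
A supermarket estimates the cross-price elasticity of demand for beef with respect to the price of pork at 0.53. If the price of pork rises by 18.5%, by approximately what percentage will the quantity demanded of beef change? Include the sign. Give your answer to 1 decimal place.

9.8%

%ΔQ ≈ ε × %ΔP of pork = 0.53 × (18.5%) = 9.8%.
Demand for beef rises by about 9.8%.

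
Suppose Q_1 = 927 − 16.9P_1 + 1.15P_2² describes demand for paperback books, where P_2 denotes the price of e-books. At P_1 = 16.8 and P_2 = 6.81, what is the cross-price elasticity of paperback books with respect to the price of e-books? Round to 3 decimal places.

At P_1 = 16.8 and P_2 = 6.81: Q_1 = 696.413.
∂Q_1/∂P_2 = 2.3P_2 = 2.3(6.81) = 15.6630.
ε = (∂Q_1/∂P_2)(P_2/Q_1) = 15.6630 × (6.81/696.413) ≈ 0.153.

0.153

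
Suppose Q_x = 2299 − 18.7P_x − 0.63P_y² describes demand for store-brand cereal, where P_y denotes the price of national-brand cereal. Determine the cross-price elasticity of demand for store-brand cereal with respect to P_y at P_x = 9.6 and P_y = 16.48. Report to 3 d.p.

At P_x = 9.6 and P_y = 16.48: Q_x = 1948.378.
∂Q_x/∂P_y = -1.26P_y = -1.26(16.48) = -20.7648.
ε = (∂Q_x/∂P_y)(P_y/Q_x) = -20.7648 × (16.48/1948.378) ≈ -0.176.
ε < 0: complements.

-0.176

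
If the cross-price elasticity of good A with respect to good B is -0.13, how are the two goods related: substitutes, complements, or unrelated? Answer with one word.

ε = -0.13 < 0, so a higher price of good B lowers demand for good A: complements.

complements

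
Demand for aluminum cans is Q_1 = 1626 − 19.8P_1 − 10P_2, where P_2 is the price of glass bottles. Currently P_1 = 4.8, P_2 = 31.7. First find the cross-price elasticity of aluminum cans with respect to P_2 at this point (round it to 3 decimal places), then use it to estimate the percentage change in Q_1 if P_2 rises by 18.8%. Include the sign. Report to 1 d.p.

At P_1 = 4.8, P_2 = 31.7: Q_1 = 1213.96.
∂Q_1/∂P_2 = -10.
ε = (∂Q_1/∂P_2)(P_2/Q_1) = -10.0000 × 31.7/1213.96 ≈ -0.261.
%ΔQ_1 ≈ ε × %ΔP_2 = -0.261 × (18.8%) = -4.9%.

-4.9%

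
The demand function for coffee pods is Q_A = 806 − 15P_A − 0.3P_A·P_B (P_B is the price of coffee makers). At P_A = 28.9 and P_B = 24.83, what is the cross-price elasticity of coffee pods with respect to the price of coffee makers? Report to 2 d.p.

-1.37

At P_A = 28.9 and P_B = 24.83: Q_A = 157.224.
∂Q_A/∂P_B = -0.3P_A = -0.3(28.9) = -8.6700.
ε = (∂Q_A/∂P_B)(P_B/Q_A) = -8.6700 × (24.83/157.224) ≈ -1.37.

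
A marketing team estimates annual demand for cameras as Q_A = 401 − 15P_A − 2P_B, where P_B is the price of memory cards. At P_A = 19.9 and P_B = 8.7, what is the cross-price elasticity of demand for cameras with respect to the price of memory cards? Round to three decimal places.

At P_A = 19.9 and P_B = 8.7: Q_A = 85.1.
∂Q_A/∂P_B = -2.
ε = (∂Q_A/∂P_B)(P_B/Q_A) = -2 × (8.7/85.1) ≈ -0.204.

-0.204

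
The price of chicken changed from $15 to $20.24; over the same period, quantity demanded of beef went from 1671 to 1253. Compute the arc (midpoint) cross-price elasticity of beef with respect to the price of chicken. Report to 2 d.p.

-0.96

ΔQ_A = 1253 − 1671 = -418; ΔP_B = 20.24 − 15 = 5.24.
Midpoints: Q̄_A = 1462.0, P̄_B = 17.62.
ε = (ΔQ_A/Q̄_A)/(ΔP_B/P̄_B) = (-418/1462.0)/(5.24/17.62) ≈ -0.96.
ε < 0: beef and chicken are complements.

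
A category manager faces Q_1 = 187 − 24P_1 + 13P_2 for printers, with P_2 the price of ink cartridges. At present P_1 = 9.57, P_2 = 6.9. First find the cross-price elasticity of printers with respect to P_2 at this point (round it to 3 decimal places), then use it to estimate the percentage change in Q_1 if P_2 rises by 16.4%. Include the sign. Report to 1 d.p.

31.3%

At P_1 = 9.57, P_2 = 6.9: Q_1 = 47.02.
∂Q_1/∂P_2 = 13.
ε = (∂Q_1/∂P_2)(P_2/Q_1) = 13.0000 × 6.9/47.02 ≈ 1.908.
%ΔQ_1 ≈ ε × %ΔP_2 = 1.908 × (16.4%) = 31.3%.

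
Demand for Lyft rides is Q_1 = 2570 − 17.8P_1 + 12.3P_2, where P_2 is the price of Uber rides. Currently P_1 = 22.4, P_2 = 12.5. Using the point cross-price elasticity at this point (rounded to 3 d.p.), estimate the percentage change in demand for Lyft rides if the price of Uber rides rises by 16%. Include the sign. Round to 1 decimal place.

1.1%

At P_1 = 22.4, P_2 = 12.5: Q_1 = 2325.03.
∂Q_1/∂P_2 = 12.3.
ε = (∂Q_1/∂P_2)(P_2/Q_1) = 12.3000 × 12.5/2325.03 ≈ 0.066.
%ΔQ_1 ≈ ε × %ΔP_2 = 0.066 × (16%) = 1.1%.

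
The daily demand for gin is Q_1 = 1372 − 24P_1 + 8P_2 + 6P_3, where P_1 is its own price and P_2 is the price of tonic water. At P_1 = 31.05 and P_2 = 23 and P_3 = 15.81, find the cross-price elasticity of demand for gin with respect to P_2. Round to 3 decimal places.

At P_1 = 31.05 and P_2 = 23 and P_3 = 15.81: Q_1 = 905.66.
∂Q_1/∂P_2 = 8.
ε = (∂Q_1/∂P_2)(P_2/Q_1) = 8 × (23/905.66) ≈ 0.203.

0.203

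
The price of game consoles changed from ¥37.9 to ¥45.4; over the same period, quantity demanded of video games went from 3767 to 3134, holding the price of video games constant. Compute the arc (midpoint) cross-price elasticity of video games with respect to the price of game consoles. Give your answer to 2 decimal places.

-1.02

ΔQ_A = 3134 − 3767 = -633; ΔP_B = 45.4 − 37.9 = 7.5.
Midpoints: Q̄_A = 3450.5, P̄_B = 41.65.
ε = (ΔQ_A/Q̄_A)/(ΔP_B/P̄_B) = (-633/3450.5)/(7.5/41.65) ≈ -1.02.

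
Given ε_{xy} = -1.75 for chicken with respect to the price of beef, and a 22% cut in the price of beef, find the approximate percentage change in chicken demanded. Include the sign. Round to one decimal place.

38.5%

%ΔQ ≈ ε × %ΔP of beef = -1.75 × (-22%) = 38.5%.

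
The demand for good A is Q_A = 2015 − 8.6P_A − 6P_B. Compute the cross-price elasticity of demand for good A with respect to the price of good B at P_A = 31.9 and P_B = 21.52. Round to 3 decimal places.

-0.080

At P_A = 31.9 and P_B = 21.52: Q_A = 1611.54.
∂Q_A/∂P_B = -6.
ε = (∂Q_A/∂P_B)(P_B/Q_A) = -6 × (21.52/1611.54) ≈ -0.080.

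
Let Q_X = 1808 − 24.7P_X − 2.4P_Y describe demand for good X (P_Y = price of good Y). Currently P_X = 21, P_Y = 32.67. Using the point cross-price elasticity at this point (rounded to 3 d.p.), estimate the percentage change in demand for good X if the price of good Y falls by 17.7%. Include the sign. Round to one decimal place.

At P_X = 21, P_Y = 32.67: Q_X = 1210.892.
∂Q_X/∂P_Y = -2.4.
ε = (∂Q_X/∂P_Y)(P_Y/Q_X) = -2.4000 × 32.67/1210.892 ≈ -0.065.
%ΔQ_X ≈ ε × %ΔP_Y = -0.065 × (-17.7%) = 1.2%.

1.2%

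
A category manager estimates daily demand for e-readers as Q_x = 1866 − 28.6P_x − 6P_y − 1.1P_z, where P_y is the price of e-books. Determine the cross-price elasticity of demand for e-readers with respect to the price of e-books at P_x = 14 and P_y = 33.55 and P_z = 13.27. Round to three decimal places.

At P_x = 14 and P_y = 33.55 and P_z = 13.27: Q_x = 1249.703.
∂Q_x/∂P_y = -6.
ε = (∂Q_x/∂P_y)(P_y/Q_x) = -6 × (33.55/1249.703) ≈ -0.161.
Since ε < 0, e-readers and e-books are complements.

-0.161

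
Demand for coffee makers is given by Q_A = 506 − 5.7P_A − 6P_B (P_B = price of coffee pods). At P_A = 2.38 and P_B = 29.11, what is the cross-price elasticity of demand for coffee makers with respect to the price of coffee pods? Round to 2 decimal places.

-0.55

At P_A = 2.38 and P_B = 29.11: Q_A = 317.774.
∂Q_A/∂P_B = -6.
ε = (∂Q_A/∂P_B)(P_B/Q_A) = -6 × (29.11/317.774) ≈ -0.55.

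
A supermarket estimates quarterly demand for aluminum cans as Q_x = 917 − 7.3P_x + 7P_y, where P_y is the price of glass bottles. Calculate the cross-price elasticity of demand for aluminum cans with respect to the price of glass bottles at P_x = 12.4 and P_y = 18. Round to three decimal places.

0.132

At P_x = 12.4 and P_y = 18: Q_x = 952.48.
∂Q_x/∂P_y = 7.
ε = (∂Q_x/∂P_y)(P_y/Q_x) = 7 × (18/952.48) ≈ 0.132.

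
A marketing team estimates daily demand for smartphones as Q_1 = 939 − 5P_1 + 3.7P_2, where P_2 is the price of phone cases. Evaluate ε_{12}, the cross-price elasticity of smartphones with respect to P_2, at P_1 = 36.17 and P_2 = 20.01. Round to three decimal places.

At P_1 = 36.17 and P_2 = 20.01: Q_1 = 832.187.
∂Q_1/∂P_2 = 3.7.
ε = (∂Q_1/∂P_2)(P_2/Q_1) = 3.7 × (20.01/832.187) ≈ 0.089.

0.089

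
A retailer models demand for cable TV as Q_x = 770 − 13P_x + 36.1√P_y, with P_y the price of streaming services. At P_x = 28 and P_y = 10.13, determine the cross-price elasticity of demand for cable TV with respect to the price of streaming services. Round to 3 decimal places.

0.110

At P_x = 28 and P_y = 10.13: Q_x = 520.898.
∂Q_x/∂P_y = 36.1/(2√P_y) = 36.1/(2√10.13) = 5.6712.
ε = (∂Q_x/∂P_y)(P_y/Q_x) = 5.6712 × (10.13/520.898) ≈ 0.110.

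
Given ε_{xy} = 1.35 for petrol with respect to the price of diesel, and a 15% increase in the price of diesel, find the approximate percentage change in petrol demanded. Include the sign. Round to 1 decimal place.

20.3%

%ΔQ ≈ ε × %ΔP of diesel = 1.35 × (15%) = 20.3%.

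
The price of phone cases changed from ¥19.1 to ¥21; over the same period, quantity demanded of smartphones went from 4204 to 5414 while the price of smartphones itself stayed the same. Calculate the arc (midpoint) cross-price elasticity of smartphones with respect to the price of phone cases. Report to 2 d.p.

ΔQ_A = 5414 − 4204 = 1210; ΔP_B = 21 − 19.1 = 1.9.
Midpoints: Q̄_A = 4809.0, P̄_B = 20.05.
ε = (ΔQ_A/Q̄_A)/(ΔP_B/P̄_B) = (1210/4809.0)/(1.9/20.05) ≈ 2.66.

2.66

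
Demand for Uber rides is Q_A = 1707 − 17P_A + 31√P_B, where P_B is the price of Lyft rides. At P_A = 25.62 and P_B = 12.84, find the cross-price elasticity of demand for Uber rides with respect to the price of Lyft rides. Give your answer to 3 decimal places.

0.040

At P_A = 25.62 and P_B = 12.84: Q_A = 1382.542.
∂Q_A/∂P_B = 31/(2√P_B) = 31/(2√12.84) = 4.3256.
ε = (∂Q_A/∂P_B)(P_B/Q_A) = 4.3256 × (12.84/1382.542) ≈ 0.040.
ε > 0: substitutes.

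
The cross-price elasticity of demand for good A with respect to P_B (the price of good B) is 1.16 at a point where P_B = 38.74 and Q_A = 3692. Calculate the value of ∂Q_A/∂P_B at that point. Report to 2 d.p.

ε = (∂Q_A/∂P_B)·(P_B/Q_A) ⇒ ∂Q_A/∂P_B = ε·Q_A/P_B = 1.16 × 3692/38.74 ≈ 110.55.

110.55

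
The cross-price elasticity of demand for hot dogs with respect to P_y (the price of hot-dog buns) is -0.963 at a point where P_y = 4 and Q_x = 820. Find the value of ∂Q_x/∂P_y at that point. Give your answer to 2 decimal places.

-197.42

ε = (∂Q_x/∂P_y)·(P_y/Q_x) ⇒ ∂Q_x/∂P_y = ε·Q_x/P_y = -0.963 × 820/4 ≈ -197.42.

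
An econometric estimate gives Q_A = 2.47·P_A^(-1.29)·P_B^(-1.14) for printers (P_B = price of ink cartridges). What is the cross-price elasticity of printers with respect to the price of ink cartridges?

In a log-linear (constant-elasticity) demand function, the coefficient on the exponent of P_B is the cross-price elasticity.
ε = -1.14. Negative, so printers and ink cartridges are complements.

-1.14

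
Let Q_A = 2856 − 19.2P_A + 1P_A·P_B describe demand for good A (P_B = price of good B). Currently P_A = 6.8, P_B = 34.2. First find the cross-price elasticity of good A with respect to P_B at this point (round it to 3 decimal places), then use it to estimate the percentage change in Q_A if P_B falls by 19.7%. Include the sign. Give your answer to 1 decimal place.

-1.6%

At P_A = 6.8, P_B = 34.2: Q_A = 2958.
∂Q_A/∂P_B = 1P_A = 6.8000.
ε = (∂Q_A/∂P_B)(P_B/Q_A) = 6.8000 × 34.2/2958 ≈ 0.079.
%ΔQ_A ≈ ε × %ΔP_B = 0.079 × (-19.7%) = -1.6%.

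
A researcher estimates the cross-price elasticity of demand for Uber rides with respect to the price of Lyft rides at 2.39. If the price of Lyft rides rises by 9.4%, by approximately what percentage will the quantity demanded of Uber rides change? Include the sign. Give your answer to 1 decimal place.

%ΔQ ≈ ε × %ΔP of Lyft rides = 2.39 × (9.4%) = 22.5%.
Demand for Uber rides rises by about 22.5%.

22.5%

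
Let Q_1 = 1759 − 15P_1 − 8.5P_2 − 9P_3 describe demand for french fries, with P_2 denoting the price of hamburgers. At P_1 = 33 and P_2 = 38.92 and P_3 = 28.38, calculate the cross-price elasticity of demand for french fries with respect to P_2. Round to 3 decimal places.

At P_1 = 33 and P_2 = 38.92 and P_3 = 28.38: Q_1 = 677.76.
∂Q_1/∂P_2 = -8.5.
ε = (∂Q_1/∂P_2)(P_2/Q_1) = -8.5 × (38.92/677.76) ≈ -0.488.
Since ε < 0, french fries and hamburgers are complements.

-0.488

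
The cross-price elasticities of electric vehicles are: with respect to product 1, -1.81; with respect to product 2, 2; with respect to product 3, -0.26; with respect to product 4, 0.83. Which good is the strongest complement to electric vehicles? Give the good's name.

product 1

Complements have ε < 0. The most negative value is -1.81 (product 1).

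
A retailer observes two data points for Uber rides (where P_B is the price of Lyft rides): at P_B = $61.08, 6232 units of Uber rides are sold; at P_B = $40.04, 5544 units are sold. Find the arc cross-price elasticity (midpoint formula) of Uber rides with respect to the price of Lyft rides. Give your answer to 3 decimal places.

0.281

ΔQ_A = 5544 − 6232 = -688; ΔP_B = 40.04 − 61.08 = -21.04.
Midpoints: Q̄_A = 5888.0, P̄_B = 50.56.
ε = (ΔQ_A/Q̄_A)/(ΔP_B/P̄_B) = (-688/5888.0)/(-21.04/50.56) ≈ 0.281.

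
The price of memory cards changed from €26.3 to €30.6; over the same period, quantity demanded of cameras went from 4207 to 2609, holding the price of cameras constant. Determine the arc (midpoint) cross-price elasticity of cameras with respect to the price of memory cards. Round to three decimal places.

ΔQ_A = 2609 − 4207 = -1598; ΔP_B = 30.6 − 26.3 = 4.3.
Midpoints: Q̄_A = 3408.0, P̄_B = 28.45.
ε = (ΔQ_A/Q̄_A)/(ΔP_B/P̄_B) = (-1598/3408.0)/(4.3/28.45) ≈ -3.102.
ε < 0: cameras and memory cards are complements.

-3.102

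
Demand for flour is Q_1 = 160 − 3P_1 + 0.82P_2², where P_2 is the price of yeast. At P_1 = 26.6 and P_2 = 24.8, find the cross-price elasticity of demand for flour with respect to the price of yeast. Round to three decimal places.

1.726

At P_1 = 26.6 and P_2 = 24.8: Q_1 = 584.533.
∂Q_1/∂P_2 = 1.64P_2 = 1.64(24.8) = 40.6720.
ε = (∂Q_1/∂P_2)(P_2/Q_1) = 40.6720 × (24.8/584.533) ≈ 1.726.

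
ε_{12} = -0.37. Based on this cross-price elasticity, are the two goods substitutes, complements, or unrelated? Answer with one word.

complements

ε = -0.37 < 0, so a higher price of good 2 lowers demand for good 1: complements.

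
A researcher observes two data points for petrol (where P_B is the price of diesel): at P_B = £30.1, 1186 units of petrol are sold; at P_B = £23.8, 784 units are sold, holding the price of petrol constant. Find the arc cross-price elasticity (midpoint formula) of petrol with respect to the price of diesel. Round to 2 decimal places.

ΔQ_A = 784 − 1186 = -402; ΔP_B = 23.8 − 30.1 = -6.3.
Midpoints: Q̄_A = 985.0, P̄_B = 26.95.
ε = (ΔQ_A/Q̄_A)/(ΔP_B/P̄_B) = (-402/985.0)/(-6.3/26.95) ≈ 1.75.
ε > 0: petrol and diesel are substitutes.

1.75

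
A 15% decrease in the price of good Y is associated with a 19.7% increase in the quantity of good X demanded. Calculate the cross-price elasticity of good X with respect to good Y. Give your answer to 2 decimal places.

-1.31

ε = (%ΔQ of good X) / (%ΔP of good Y) = (19.7%) / (-15%) ≈ -1.31.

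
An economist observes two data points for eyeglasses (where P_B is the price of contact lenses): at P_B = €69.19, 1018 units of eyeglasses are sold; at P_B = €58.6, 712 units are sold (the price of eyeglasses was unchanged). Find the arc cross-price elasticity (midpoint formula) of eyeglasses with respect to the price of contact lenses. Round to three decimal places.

2.134

ΔQ_A = 712 − 1018 = -306; ΔP_B = 58.6 − 69.19 = -10.59.
Midpoints: Q̄_A = 865.0, P̄_B = 63.89.
ε = (ΔQ_A/Q̄_A)/(ΔP_B/P̄_B) = (-306/865.0)/(-10.59/63.89) ≈ 2.134.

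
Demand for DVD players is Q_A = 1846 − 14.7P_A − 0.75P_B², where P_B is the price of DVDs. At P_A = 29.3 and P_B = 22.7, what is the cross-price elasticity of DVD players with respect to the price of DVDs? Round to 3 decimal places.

-0.751

At P_A = 29.3 and P_B = 22.7: Q_A = 1028.822.
∂Q_A/∂P_B = -1.5P_B = -1.5(22.7) = -34.0500.
ε = (∂Q_A/∂P_B)(P_B/Q_A) = -34.0500 × (22.7/1028.822) ≈ -0.751.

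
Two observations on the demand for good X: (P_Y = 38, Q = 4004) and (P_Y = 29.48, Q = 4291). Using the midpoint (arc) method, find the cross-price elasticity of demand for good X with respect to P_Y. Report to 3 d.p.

-0.274

ΔQ_X = 4291 − 4004 = 287; ΔP_Y = 29.48 − 38 = -8.52.
Midpoints: Q̄_X = 4147.5, P̄_Y = 33.74.
ε = (ΔQ_X/Q̄_X)/(ΔP_Y/P̄_Y) = (287/4147.5)/(-8.52/33.74) ≈ -0.274.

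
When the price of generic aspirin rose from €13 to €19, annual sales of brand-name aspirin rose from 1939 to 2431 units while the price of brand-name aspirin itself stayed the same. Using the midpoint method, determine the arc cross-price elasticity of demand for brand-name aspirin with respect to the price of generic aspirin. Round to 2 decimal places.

0.60

ΔQ_A = 2431 − 1939 = 492; ΔP_B = 19 − 13 = 6.
Midpoints: Q̄_A = 2185.0, P̄_B = 16.00.
ε = (ΔQ_A/Q̄_A)/(ΔP_B/P̄_B) = (492/2185.0)/(6/16.00) ≈ 0.60.
ε > 0: brand-name aspirin and generic aspirin are substitutes.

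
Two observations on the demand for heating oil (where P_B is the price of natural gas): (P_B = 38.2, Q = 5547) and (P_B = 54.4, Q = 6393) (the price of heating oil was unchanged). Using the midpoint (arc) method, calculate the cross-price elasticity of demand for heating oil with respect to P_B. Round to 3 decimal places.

0.405

ΔQ_A = 6393 − 5547 = 846; ΔP_B = 54.4 − 38.2 = 16.2.
Midpoints: Q̄_A = 5970.0, P̄_B = 46.30.
ε = (ΔQ_A/Q̄_A)/(ΔP_B/P̄_B) = (846/5970.0)/(16.2/46.30) ≈ 0.405.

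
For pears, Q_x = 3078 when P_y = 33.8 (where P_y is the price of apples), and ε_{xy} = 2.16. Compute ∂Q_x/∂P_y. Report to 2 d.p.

ε = (∂Q_x/∂P_y)·(P_y/Q_x) ⇒ ∂Q_x/∂P_y = ε·Q_x/P_y = 2.16 × 3078/33.8 ≈ 196.70.

196.70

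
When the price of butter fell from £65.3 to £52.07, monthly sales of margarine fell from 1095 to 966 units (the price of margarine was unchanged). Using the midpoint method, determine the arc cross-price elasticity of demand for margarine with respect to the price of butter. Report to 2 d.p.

ΔQ_A = 966 − 1095 = -129; ΔP_B = 52.07 − 65.3 = -13.23.
Midpoints: Q̄_A = 1030.5, P̄_B = 58.69.
ε = (ΔQ_A/Q̄_A)/(ΔP_B/P̄_B) = (-129/1030.5)/(-13.23/58.69) ≈ 0.56.

0.56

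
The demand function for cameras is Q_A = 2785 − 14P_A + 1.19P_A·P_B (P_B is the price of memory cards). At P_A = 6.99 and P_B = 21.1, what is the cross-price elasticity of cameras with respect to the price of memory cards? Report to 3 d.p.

0.061

At P_A = 6.99 and P_B = 21.1: Q_A = 2862.652.
∂Q_A/∂P_B = 1.19P_A = 1.19(6.99) = 8.3181.
ε = (∂Q_A/∂P_B)(P_B/Q_A) = 8.3181 × (21.1/2862.652) ≈ 0.061.
ε > 0: substitutes.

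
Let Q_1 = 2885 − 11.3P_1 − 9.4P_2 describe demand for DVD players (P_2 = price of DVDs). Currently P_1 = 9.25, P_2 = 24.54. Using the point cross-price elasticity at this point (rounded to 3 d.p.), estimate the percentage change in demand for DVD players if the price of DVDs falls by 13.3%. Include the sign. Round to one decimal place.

At P_1 = 9.25, P_2 = 24.54: Q_1 = 2549.799.
∂Q_1/∂P_2 = -9.4.
ε = (∂Q_1/∂P_2)(P_2/Q_1) = -9.4000 × 24.54/2549.799 ≈ -0.090.
%ΔQ_1 ≈ ε × %ΔP_2 = -0.090 × (-13.3%) = 1.2%.

1.2%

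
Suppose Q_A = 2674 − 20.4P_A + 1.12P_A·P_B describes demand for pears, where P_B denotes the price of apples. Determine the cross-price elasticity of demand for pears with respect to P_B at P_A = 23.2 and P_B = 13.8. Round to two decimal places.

At P_A = 23.2 and P_B = 13.8: Q_A = 2559.299.
∂Q_A/∂P_B = 1.12P_A = 1.12(23.2) = 25.9840.
ε = (∂Q_A/∂P_B)(P_B/Q_A) = 25.9840 × (13.8/2559.299) ≈ 0.14.
ε > 0: substitutes.

0.14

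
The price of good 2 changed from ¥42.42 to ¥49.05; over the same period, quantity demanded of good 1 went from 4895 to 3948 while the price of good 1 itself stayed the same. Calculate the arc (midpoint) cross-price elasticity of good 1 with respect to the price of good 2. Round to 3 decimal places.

ΔQ_1 = 3948 − 4895 = -947; ΔP_2 = 49.05 − 42.42 = 6.63.
Midpoints: Q̄_1 = 4421.5, P̄_2 = 45.73.
ε = (ΔQ_1/Q̄_1)/(ΔP_2/P̄_2) = (-947/4421.5)/(6.63/45.73) ≈ -1.477.

-1.477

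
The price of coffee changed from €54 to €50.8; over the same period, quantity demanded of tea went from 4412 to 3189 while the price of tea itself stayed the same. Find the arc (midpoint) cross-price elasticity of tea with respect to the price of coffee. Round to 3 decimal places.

5.269

ΔQ_A = 3189 − 4412 = -1223; ΔP_B = 50.8 − 54 = -3.2.
Midpoints: Q̄_A = 3800.5, P̄_B = 52.40.
ε = (ΔQ_A/Q̄_A)/(ΔP_B/P̄_B) = (-1223/3800.5)/(-3.2/52.40) ≈ 5.269.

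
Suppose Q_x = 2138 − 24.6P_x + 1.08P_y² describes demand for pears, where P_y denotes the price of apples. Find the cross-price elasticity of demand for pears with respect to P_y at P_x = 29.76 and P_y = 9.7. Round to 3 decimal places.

0.135

At P_x = 29.76 and P_y = 9.7: Q_x = 1507.521.
∂Q_x/∂P_y = 2.16P_y = 2.16(9.7) = 20.9520.
ε = (∂Q_x/∂P_y)(P_y/Q_x) = 20.9520 × (9.7/1507.521) ≈ 0.135.
ε > 0: substitutes.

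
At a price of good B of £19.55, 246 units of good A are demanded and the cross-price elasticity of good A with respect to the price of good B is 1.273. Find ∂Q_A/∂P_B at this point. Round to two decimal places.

ε = (∂Q_A/∂P_B)·(P_B/Q_A) ⇒ ∂Q_A/∂P_B = ε·Q_A/P_B = 1.273 × 246/19.55 ≈ 16.02.

16.02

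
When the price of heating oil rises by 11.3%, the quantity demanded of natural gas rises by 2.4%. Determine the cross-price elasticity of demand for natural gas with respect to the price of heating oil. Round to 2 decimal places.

ε = (%ΔQ of natural gas) / (%ΔP of heating oil) = (2.4%) / (11.3%) ≈ 0.21.
Positive cross-price elasticity: substitutes.

0.21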